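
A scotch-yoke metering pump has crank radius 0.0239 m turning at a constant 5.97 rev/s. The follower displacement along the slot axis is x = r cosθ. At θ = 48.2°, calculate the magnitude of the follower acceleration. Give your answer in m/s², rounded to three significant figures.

22.4

ω = 37.51 rad/s (from 5.97 rev/s).
x = r cosθ ⇒ ẍ = −rω² cosθ (ω constant).
|a| = rω²|cosθ| = 0.0239·(37.51)²·|cos 48.2°| = 22.414 m/s².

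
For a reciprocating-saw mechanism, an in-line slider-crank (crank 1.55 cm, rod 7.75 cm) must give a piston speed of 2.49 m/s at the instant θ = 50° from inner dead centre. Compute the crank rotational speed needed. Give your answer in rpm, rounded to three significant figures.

1770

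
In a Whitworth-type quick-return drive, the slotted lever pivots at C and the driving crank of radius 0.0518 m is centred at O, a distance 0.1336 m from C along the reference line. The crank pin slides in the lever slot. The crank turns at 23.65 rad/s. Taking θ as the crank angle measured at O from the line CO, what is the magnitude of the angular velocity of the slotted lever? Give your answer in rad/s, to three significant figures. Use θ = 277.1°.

ω = 23.65 rad/s
Crank pin A relative to C: A = (d + r cosθ, r sinθ); lever angle φ = atan2(r sinθ, d + r cosθ).
Differentiating tanφ: φ̇ = rω(d cosθ + r)/(d² + r² + 2dr cosθ).
d² + r² + 2dr cosθ = |CA|² = 0.022243 m²;  d cosθ + r = +0.068313 m.
|ω_lever| = |0.0518·23.65·+0.068313| / 0.022243 = 3.7625 rad/s.

3.76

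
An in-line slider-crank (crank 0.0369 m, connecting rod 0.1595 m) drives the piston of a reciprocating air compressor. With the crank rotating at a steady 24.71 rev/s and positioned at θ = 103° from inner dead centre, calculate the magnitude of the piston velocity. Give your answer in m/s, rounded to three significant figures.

ω = 2π·24.7 = 155.3 rad/s
For an in-line slider-crank, x = r cosθ + √(L² − r² sin²θ), so v = −rω sinθ·[1 + r cosθ/√(L² − r² sin²θ)].
With r = 0.0369 m, L = 0.1595 m, θ = 103°: √(L² − r² sin²θ) = 0.15539 m.
v = −0.0369·155.3·0.97437·[1 + 0.0369·-0.22495/0.15539] = -5.284 m/s.
|v| = 5.284 m/s.

5.28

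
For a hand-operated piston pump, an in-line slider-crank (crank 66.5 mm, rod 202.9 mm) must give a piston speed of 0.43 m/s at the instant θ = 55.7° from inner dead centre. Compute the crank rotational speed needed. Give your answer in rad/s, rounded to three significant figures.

6.57

For an in-line slider-crank, |v_piston| = rω|sinθ|·[1 + r cosθ/√(L² − r² sin²θ)].
With r = 0.0665 m, L = 0.2029 m, θ = 55.7°: the bracketed kinematic factor |dx/dθ| = 0.065475 m.
ω = v/|dx/dθ| = 0.43/0.065475 = 6.5673 rad/s.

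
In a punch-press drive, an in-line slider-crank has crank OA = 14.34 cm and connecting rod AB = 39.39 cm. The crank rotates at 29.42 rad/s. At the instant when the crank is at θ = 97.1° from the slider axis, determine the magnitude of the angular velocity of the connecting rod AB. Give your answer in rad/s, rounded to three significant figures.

1.42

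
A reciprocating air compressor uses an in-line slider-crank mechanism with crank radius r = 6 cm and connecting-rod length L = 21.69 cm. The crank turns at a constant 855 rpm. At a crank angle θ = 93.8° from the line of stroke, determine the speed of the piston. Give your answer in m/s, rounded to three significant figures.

ω = 2π·855/60 = 89.54 rad/s
For an in-line slider-crank, x = r cosθ + √(L² − r² sin²θ), so v = −rω sinθ·[1 + r cosθ/√(L² − r² sin²θ)].
With r = 0.06 m, L = 0.2169 m, θ = 93.8°: √(L² − r² sin²θ) = 0.20847 m.
v = −0.06·89.54·0.99780·[1 + 0.06·-0.06627/0.20847] = -5.2581 m/s.
|v| = 5.2581 m/s.

5.26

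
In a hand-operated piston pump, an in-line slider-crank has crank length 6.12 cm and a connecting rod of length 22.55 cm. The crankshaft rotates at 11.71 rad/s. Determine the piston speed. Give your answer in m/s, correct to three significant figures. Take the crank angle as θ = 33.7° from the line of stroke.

ω = 11.71 rad/s
For an in-line slider-crank, x = r cosθ + √(L² − r² sin²θ), so v = −rω sinθ·[1 + r cosθ/√(L² − r² sin²θ)].
With r = 0.0612 m, L = 0.2255 m, θ = 33.7°: √(L² − r² sin²θ) = 0.22293 m.
v = −0.0612·11.71·0.55484·[1 + 0.0612·0.83195/0.22293] = -0.48845 m/s.
|v| = 0.48845 m/s.

0.488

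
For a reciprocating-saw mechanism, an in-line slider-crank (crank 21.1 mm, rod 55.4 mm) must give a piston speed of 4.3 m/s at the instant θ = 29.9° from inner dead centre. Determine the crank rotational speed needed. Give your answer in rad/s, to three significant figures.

306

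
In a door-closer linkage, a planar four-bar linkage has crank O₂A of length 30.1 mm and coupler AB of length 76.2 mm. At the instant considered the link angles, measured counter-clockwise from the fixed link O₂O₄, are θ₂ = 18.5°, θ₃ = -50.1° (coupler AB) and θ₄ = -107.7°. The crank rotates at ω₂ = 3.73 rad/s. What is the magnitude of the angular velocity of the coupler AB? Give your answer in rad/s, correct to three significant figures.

ω₂ = 3.73 rad/s
Differentiating the loop-closure r₂e^{iθ₂}+r₃e^{iθ₃}=r₁+r₄e^{iθ₄} gives r₂ω₂e^{iθ₂}+r₃ω₃e^{iθ₃}=r₄ω₄e^{iθ₄}.
Eliminating the other unknown: ω₃ = r₂ω₂ sin(θ₄−θ₂) / [r₃ sin(θ₃−θ₄)].
Numerator sine = -0.80696; denominator sine = +0.84433.
Result = 0.0301·3.73·(-0.80696) / (0.0762·(+0.84433)) = -1.4082 rad/s; magnitude 1.4082 rad/s.

1.41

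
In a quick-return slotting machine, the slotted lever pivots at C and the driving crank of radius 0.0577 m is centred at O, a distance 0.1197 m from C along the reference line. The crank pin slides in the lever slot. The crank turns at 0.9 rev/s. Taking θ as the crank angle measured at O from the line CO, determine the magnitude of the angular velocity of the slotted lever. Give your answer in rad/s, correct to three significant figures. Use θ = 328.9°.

1.77

ω = 5.655 rad/s (from 0.9 rev/s).
Crank pin A relative to C: A = (d + r cosθ, r sinθ); lever angle φ = atan2(r sinθ, d + r cosθ).
Differentiating tanφ: φ̇ = rω(d cosθ + r)/(d² + r² + 2dr cosθ).
d² + r² + 2dr cosθ = |CA|² = 0.0294853 m²;  d cosθ + r = +0.1602 m.
|ω_lever| = |0.0577·5.655·+0.1602| / 0.0294853 = 1.7727 rad/s.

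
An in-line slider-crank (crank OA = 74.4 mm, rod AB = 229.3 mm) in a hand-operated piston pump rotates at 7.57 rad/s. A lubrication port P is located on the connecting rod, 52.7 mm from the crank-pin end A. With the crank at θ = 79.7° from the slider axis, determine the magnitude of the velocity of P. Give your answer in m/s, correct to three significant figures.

ω = 7.57 rad/s.  Crank-pin speed |V_A| = rω = 0.56321 m/s, perpendicular to OA.
Rod angle: sinφ = −(r/L) sinθ ⇒ φ = -18.617°; ω_rod = −rω cosθ/√(L²−r²sin²θ) = -0.46342 rad/s.
V_P = V_A + ω_rod × AP, with AP = 0.0527 m along the rod.
Components: V_Px = −rω sinθ − a·ω_rod·sinφ = -0.56193 m/s;  V_Py = rω cosθ + a·ω_rod·cosφ = +0.077558 m/s.
|V_P| = √(V_Px² + V_Py²) = 0.56726 m/s.

0.567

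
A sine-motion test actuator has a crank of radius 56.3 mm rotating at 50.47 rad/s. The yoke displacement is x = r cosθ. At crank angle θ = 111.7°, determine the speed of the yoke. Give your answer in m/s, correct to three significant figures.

2.64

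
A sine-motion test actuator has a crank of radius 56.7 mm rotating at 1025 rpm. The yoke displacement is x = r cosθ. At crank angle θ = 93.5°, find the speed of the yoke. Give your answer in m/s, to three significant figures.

6.07

ω = 107.3 rad/s (from 1025 rpm).
x = r cosθ ⇒ ẋ = −rω sinθ.
|v| = rω|sinθ| = 0.0567·107.3·|sin 93.5°| = 6.0747 m/s.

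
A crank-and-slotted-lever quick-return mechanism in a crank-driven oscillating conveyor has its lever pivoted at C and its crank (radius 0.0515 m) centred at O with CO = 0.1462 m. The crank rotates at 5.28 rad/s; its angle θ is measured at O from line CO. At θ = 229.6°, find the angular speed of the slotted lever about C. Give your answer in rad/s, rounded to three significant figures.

0.824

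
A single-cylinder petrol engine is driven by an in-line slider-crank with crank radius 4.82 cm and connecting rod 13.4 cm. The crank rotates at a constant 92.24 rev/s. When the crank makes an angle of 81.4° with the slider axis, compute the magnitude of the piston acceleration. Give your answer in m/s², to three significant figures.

ω = 2π·92.2 = 579.6 rad/s
x(θ) = r cosθ + √(L² − r² sin²θ); with ω constant, a = ω²·d²x/dθ².
d²x/dθ² = −r cosθ − r²(cos2θ)/√u − r⁴ sin²2θ/(4u^{3/2}),  u = L² − r² sin²θ = 0.0156847 m².
Substituting r = 0.0482 m, L = 0.134 m, θ = 81.4°: d²x/dθ² = +0.010453 m.
a = ω²·d²x/dθ² = (579.6)²·(+0.010453) = +3511.1 m/s²;  |a| = 3511.1 m/s².

3510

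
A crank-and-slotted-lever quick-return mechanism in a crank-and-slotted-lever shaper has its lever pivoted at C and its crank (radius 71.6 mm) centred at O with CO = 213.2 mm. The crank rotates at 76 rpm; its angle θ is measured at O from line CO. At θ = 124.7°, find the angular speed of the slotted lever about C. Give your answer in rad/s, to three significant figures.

0.854

ω = 7.959 rad/s (from 76 rpm).
Crank pin A relative to C: A = (d + r cosθ, r sinθ); lever angle φ = atan2(r sinθ, d + r cosθ).
Differentiating tanφ: φ̇ = rω(d cosθ + r)/(d² + r² + 2dr cosθ).
d² + r² + 2dr cosθ = |CA|² = 0.0332006 m²;  d cosθ + r = -0.04977 m.
|ω_lever| = |0.0716·7.959·-0.04977| / 0.0332006 = 0.85424 rad/s.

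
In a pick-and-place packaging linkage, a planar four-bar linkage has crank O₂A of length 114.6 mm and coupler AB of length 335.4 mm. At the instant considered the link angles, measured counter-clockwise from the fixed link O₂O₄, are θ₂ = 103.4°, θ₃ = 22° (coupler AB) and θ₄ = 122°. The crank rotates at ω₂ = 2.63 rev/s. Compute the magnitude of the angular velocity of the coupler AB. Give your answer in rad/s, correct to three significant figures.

1.83

ω₂ = 16.52 rad/s (from 2.63 rev/s).
Differentiating the loop-closure r₂e^{iθ₂}+r₃e^{iθ₃}=r₁+r₄e^{iθ₄} gives r₂ω₂e^{iθ₂}+r₃ω₃e^{iθ₃}=r₄ω₄e^{iθ₄}.
Eliminating the other unknown: ω₃ = r₂ω₂ sin(θ₄−θ₂) / [r₃ sin(θ₃−θ₄)].
Numerator sine = +0.31896; denominator sine = -0.98481.
Result = 0.1146·16.52·(+0.31896) / (0.3354·(-0.98481)) = -1.8287 rad/s; magnitude 1.8287 rad/s.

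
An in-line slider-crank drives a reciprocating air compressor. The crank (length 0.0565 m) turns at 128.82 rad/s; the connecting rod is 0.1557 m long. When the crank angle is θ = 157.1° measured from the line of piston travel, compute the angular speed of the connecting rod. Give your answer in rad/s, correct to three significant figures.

ω = 128.8 rad/s
The rod makes angle φ with the slider axis where L sinφ = r sinθ; differentiating, L cosφ·φ̇ = r ω cosθ.
L cosφ = √(L² − r² sin²θ) = 0.15414 m.
|ω_rod| = r ω |cosθ| / √(L² − r² sin²θ) = 0.0565·128.8·0.92119/0.15414 = 43.497 rad/s.

43.5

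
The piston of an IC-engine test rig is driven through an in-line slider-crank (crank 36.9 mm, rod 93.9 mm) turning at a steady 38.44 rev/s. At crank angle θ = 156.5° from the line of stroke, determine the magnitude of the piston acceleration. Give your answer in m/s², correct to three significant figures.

ω = 2π·38.4 = 241.5 rad/s
x(θ) = r cosθ + √(L² − r² sin²θ); with ω constant, a = ω²·d²x/dθ².
d²x/dθ² = −r cosθ − r²(cos2θ)/√u − r⁴ sin²2θ/(4u^{3/2}),  u = L² − r² sin²θ = 0.00860071 m².
Substituting r = 0.0369 m, L = 0.0939 m, θ = 156.5°: d²x/dθ² = +0.023516 m.
a = ω²·d²x/dθ² = (241.5)²·(+0.023516) = +1371.8 m/s²;  |a| = 1371.8 m/s².

1370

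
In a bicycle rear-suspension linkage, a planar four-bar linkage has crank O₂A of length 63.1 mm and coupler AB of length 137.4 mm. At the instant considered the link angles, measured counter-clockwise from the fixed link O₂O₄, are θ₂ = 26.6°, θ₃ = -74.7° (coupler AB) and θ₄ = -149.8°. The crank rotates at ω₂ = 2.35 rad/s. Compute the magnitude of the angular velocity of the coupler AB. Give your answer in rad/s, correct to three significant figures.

ω₂ = 2.35 rad/s
Differentiating the loop-closure r₂e^{iθ₂}+r₃e^{iθ₃}=r₁+r₄e^{iθ₄} gives r₂ω₂e^{iθ₂}+r₃ω₃e^{iθ₃}=r₄ω₄e^{iθ₄}.
Eliminating the other unknown: ω₃ = r₂ω₂ sin(θ₄−θ₂) / [r₃ sin(θ₃−θ₄)].
Numerator sine = -0.06279; denominator sine = +0.96638.
Result = 0.0631·2.35·(-0.06279) / (0.1374·(+0.96638)) = -0.070123 rad/s; magnitude 0.070123 rad/s.

0.0701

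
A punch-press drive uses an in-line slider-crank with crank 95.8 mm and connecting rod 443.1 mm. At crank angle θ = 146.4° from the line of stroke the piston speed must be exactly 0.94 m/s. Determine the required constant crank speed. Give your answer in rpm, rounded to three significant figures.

207

For an in-line slider-crank, |v_piston| = rω|sinθ|·[1 + r cosθ/√(L² − r² sin²θ)].
With r = 0.0958 m, L = 0.4431 m, θ = 146.4°: the bracketed kinematic factor |dx/dθ| = 0.043399 m.
ω = v/|dx/dθ| = 0.94/0.043399 = 21.66 rad/s.
N = 60ω/(2π) = 206.83 rpm.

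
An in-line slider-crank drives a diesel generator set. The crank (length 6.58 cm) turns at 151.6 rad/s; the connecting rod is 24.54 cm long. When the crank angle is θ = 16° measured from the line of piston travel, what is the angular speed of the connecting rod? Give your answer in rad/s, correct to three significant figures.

39.2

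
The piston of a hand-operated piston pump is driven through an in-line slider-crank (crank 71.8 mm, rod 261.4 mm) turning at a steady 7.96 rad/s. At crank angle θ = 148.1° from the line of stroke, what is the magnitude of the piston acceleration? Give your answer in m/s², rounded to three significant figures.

3.29

ω = 7.96 rad/s
x(θ) = r cosθ + √(L² − r² sin²θ); with ω constant, a = ω²·d²x/dθ².
d²x/dθ² = −r cosθ − r²(cos2θ)/√u − r⁴ sin²2θ/(4u^{3/2}),  u = L² − r² sin²θ = 0.0668904 m².
Substituting r = 0.0718 m, L = 0.2614 m, θ = 148.1°: d²x/dθ² = +0.051847 m.
a = ω²·d²x/dθ² = (7.96)²·(+0.051847) = +3.2851 m/s²;  |a| = 3.2851 m/s².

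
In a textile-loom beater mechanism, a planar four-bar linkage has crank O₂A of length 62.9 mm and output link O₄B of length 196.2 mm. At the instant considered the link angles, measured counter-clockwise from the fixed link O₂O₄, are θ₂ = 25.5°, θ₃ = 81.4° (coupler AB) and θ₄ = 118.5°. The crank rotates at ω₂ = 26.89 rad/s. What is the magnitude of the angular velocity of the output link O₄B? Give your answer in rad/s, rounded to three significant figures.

11.8

ω₂ = 26.89 rad/s
Differentiating the loop-closure r₂e^{iθ₂}+r₃e^{iθ₃}=r₁+r₄e^{iθ₄} gives r₂ω₂e^{iθ₂}+r₃ω₃e^{iθ₃}=r₄ω₄e^{iθ₄}.
Eliminating the other unknown: ω₄ = r₂ω₂ sin(θ₂−θ₃) / [r₄ sin(θ₄−θ₃)].
Numerator sine = -0.82806; denominator sine = +0.60321.
Result = 0.0629·26.89·(-0.82806) / (0.1962·(+0.60321)) = -11.834 rad/s; magnitude 11.834 rad/s.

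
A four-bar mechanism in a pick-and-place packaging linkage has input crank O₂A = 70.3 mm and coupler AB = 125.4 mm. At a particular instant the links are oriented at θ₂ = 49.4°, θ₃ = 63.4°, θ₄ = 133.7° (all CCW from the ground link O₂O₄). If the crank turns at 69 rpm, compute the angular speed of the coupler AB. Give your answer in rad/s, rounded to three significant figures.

4.28

ω₂ = 7.226 rad/s (from 69 rpm).
Differentiating the loop-closure r₂e^{iθ₂}+r₃e^{iθ₃}=r₁+r₄e^{iθ₄} gives r₂ω₂e^{iθ₂}+r₃ω₃e^{iθ₃}=r₄ω₄e^{iθ₄}.
Eliminating the other unknown: ω₃ = r₂ω₂ sin(θ₄−θ₂) / [r₃ sin(θ₃−θ₄)].
Numerator sine = +0.99506; denominator sine = -0.94147.
Result = 0.0703·7.226·(+0.99506) / (0.1254·(-0.94147)) = -4.2813 rad/s; magnitude 4.2813 rad/s.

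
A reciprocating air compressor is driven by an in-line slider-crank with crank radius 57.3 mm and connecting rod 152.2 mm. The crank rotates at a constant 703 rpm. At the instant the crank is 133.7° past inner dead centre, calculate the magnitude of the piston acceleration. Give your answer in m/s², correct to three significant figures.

215

ω = 2π·703/60 = 73.62 rad/s
x(θ) = r cosθ + √(L² − r² sin²θ); with ω constant, a = ω²·d²x/dθ².
d²x/dθ² = −r cosθ − r²(cos2θ)/√u − r⁴ sin²2θ/(4u^{3/2}),  u = L² − r² sin²θ = 0.0214487 m².
Substituting r = 0.0573 m, L = 0.1522 m, θ = 133.7°: d²x/dθ² = +0.039748 m.
a = ω²·d²x/dθ² = (73.62)²·(+0.039748) = +215.42 m/s²;  |a| = 215.42 m/s².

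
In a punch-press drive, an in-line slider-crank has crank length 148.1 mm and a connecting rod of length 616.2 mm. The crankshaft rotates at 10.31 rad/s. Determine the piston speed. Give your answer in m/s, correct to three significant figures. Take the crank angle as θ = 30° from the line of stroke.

ω = 10.31 rad/s
For an in-line slider-crank, x = r cosθ + √(L² − r² sin²θ), so v = −rω sinθ·[1 + r cosθ/√(L² − r² sin²θ)].
With r = 0.1481 m, L = 0.6162 m, θ = 30°: √(L² − r² sin²θ) = 0.61173 m.
v = −0.1481·10.31·0.50000·[1 + 0.1481·0.86603/0.61173] = -0.92352 m/s.
|v| = 0.92352 m/s.

0.924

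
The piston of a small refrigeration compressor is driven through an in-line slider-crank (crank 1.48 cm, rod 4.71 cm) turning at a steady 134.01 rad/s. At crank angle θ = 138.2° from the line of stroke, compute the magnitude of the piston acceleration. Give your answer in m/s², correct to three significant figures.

ω = 134 rad/s
x(θ) = r cosθ + √(L² − r² sin²θ); with ω constant, a = ω²·d²x/dθ².
d²x/dθ² = −r cosθ − r²(cos2θ)/√u − r⁴ sin²2θ/(4u^{3/2}),  u = L² − r² sin²θ = 0.0021211 m².
Substituting r = 0.0148 m, L = 0.0471 m, θ = 138.2°: d²x/dθ² = +0.010382 m.
a = ω²·d²x/dθ² = (134)²·(+0.010382) = +186.44 m/s²;  |a| = 186.44 m/s².

186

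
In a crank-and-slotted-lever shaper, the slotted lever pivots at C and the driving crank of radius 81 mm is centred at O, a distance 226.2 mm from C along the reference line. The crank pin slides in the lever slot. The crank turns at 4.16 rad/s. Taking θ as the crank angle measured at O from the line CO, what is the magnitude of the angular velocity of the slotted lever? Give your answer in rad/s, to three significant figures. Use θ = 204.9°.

1.71

ω = 4.16 rad/s
Crank pin A relative to C: A = (d + r cosθ, r sinθ); lever angle φ = atan2(r sinθ, d + r cosθ).
Differentiating tanφ: φ̇ = rω(d cosθ + r)/(d² + r² + 2dr cosθ).
d² + r² + 2dr cosθ = |CA|² = 0.0244894 m²;  d cosθ + r = -0.12417 m.
|ω_lever| = |0.081·4.16·-0.12417| / 0.0244894 = 1.7086 rad/s.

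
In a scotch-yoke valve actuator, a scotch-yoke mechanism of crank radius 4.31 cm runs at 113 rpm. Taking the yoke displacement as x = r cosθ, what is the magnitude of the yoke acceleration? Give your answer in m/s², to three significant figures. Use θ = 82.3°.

0.809

ω = 11.83 rad/s (from 113 rpm).
x = r cosθ ⇒ ẍ = −rω² cosθ (ω constant).
|a| = rω²|cosθ| = 0.0431·(11.83)²·|cos 82.3°| = 0.80863 m/s².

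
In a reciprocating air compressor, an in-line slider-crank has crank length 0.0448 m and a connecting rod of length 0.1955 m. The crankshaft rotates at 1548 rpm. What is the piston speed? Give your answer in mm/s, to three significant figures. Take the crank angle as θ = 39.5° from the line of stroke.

5450

ω = 2π·1548/60 = 162.1 rad/s
For an in-line slider-crank, x = r cosθ + √(L² − r² sin²θ), so v = −rω sinθ·[1 + r cosθ/√(L² − r² sin²θ)].
With r = 0.0448 m, L = 0.1955 m, θ = 39.5°: √(L² − r² sin²θ) = 0.19341 m.
v = −0.0448·162.1·0.63608·[1 + 0.0448·0.77162/0.19341] = -5.4451 m/s.
|v| = 5.4451 m/s = 5445.1 mm/s.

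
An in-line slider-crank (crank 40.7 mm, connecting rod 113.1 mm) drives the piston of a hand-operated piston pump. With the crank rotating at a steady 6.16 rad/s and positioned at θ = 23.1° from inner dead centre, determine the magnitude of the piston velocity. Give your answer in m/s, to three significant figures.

0.131

ω = 6.16 rad/s
For an in-line slider-crank, x = r cosθ + √(L² − r² sin²θ), so v = −rω sinθ·[1 + r cosθ/√(L² − r² sin²θ)].
With r = 0.0407 m, L = 0.1131 m, θ = 23.1°: √(L² − r² sin²θ) = 0.11197 m.
v = −0.0407·6.16·0.39234·[1 + 0.0407·0.91982/0.11197] = -0.13125 m/s.
|v| = 0.13125 m/s.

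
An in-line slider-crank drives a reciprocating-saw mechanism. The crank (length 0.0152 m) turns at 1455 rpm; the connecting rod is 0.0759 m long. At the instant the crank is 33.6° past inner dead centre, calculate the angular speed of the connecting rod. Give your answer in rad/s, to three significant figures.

ω = 152.4 rad/s (converted from 1455 rpm).
The rod makes angle φ with the slider axis where L sinφ = r sinθ; differentiating, L cosφ·φ̇ = r ω cosθ.
L cosφ = √(L² − r² sin²θ) = 0.075432 m.
|ω_rod| = r ω |cosθ| / √(L² − r² sin²θ) = 0.0152·152.4·0.83292/0.075432 = 25.573 rad/s.

25.6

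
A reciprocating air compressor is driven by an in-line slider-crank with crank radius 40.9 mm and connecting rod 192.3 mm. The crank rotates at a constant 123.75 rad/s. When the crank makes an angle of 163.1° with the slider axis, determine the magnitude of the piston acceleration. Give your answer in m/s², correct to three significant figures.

488

ω = 123.8 rad/s
x(θ) = r cosθ + √(L² − r² sin²θ); with ω constant, a = ω²·d²x/dθ².
d²x/dθ² = −r cosθ − r²(cos2θ)/√u − r⁴ sin²2θ/(4u^{3/2}),  u = L² − r² sin²θ = 0.0368379 m².
Substituting r = 0.0409 m, L = 0.1923 m, θ = 163.1°: d²x/dθ² = +0.03186 m.
a = ω²·d²x/dθ² = (123.8)²·(+0.03186) = +487.91 m/s²;  |a| = 487.91 m/s².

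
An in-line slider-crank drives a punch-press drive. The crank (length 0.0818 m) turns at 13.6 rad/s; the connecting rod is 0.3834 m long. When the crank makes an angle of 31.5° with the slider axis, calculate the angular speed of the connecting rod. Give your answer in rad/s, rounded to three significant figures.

2.49

ω = 13.6 rad/s
The rod makes angle φ with the slider axis where L sinφ = r sinθ; differentiating, L cosφ·φ̇ = r ω cosθ.
L cosφ = √(L² − r² sin²θ) = 0.38101 m.
|ω_rod| = r ω |cosθ| / √(L² − r² sin²θ) = 0.0818·13.6·0.85264/0.38101 = 2.4896 rad/s.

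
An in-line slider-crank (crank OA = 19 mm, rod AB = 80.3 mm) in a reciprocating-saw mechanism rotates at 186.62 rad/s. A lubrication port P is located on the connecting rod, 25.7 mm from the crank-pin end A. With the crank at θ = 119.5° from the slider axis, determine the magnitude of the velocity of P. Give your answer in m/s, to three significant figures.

ω = 186.6 rad/s.  Crank-pin speed |V_A| = rω = 3.5458 m/s, perpendicular to OA.
Rod angle: sinφ = −(r/L) sinθ ⇒ φ = -11.884°; ω_rod = −rω cosθ/√(L²−r²sin²θ) = +22.22 rad/s.
V_P = V_A + ω_rod × AP, with AP = 0.0257 m along the rod.
Components: V_Px = −rω sinθ − a·ω_rod·sinφ = -2.9685 m/s;  V_Py = rω cosθ + a·ω_rod·cosφ = -1.1872 m/s.
|V_P| = √(V_Px² + V_Py²) = 3.1971 m/s.

3.20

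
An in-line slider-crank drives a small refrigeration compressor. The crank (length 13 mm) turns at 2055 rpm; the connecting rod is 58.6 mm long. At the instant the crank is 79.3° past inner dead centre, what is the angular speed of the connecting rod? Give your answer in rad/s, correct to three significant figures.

ω = 215.2 rad/s (converted from 2055 rpm).
The rod makes angle φ with the slider axis where L sinφ = r sinθ; differentiating, L cosφ·φ̇ = r ω cosθ.
L cosφ = √(L² − r² sin²θ) = 0.057191 m.
|ω_rod| = r ω |cosθ| / √(L² − r² sin²θ) = 0.013·215.2·0.18567/0.057191 = 9.0822 rad/s.

9.08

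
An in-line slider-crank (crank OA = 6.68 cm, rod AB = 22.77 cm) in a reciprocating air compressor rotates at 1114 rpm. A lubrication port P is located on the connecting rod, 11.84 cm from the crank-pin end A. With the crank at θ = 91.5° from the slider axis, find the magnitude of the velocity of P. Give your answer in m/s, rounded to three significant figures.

7.76

ω = 116.7 rad/s.  Crank-pin speed |V_A| = rω = 7.7927 m/s, perpendicular to OA.
Rod angle: sinφ = −(r/L) sinθ ⇒ φ = -17.054°; ω_rod = −rω cosθ/√(L²−r²sin²θ) = +0.93708 rad/s.
V_P = V_A + ω_rod × AP, with AP = 0.1184 m along the rod.
Components: V_Px = −rω sinθ − a·ω_rod·sinφ = -7.7575 m/s;  V_Py = rω cosθ + a·ω_rod·cosφ = -0.097919 m/s.
|V_P| = √(V_Px² + V_Py²) = 7.7582 m/s.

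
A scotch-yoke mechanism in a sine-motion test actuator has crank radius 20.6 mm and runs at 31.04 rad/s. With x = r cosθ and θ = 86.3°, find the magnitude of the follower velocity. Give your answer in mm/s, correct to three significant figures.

ω = 31.04 rad/s
x = r cosθ ⇒ ẋ = −rω sinθ.
|v| = rω|sinθ| = 0.0206·31.04·|sin 86.3°| = 0.63809 m/s = 638.09 mm/s.

638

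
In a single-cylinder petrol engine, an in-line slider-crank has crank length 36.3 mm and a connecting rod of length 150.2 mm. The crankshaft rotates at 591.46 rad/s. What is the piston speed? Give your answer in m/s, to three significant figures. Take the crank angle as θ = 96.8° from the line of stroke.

20.7

ω = 591.5 rad/s
For an in-line slider-crank, x = r cosθ + √(L² − r² sin²θ), so v = −rω sinθ·[1 + r cosθ/√(L² − r² sin²θ)].
With r = 0.0363 m, L = 0.1502 m, θ = 96.8°: √(L² − r² sin²θ) = 0.14581 m.
v = −0.0363·591.5·0.99297·[1 + 0.0363·-0.11840/0.14581] = -20.691 m/s.
|v| = 20.691 m/s.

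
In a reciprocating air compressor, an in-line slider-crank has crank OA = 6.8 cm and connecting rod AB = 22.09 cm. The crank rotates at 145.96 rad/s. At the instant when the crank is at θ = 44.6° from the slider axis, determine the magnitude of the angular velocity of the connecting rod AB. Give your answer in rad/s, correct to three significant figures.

ω = 146 rad/s
The rod makes angle φ with the slider axis where L sinφ = r sinθ; differentiating, L cosφ·φ̇ = r ω cosθ.
L cosφ = √(L² − r² sin²θ) = 0.21568 m.
|ω_rod| = r ω |cosθ| / √(L² − r² sin²θ) = 0.068·146·0.71203/0.21568 = 32.767 rad/s.

32.8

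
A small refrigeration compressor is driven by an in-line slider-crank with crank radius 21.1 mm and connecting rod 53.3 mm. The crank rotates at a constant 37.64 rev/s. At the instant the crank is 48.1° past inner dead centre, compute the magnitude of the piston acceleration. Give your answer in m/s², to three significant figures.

ω = 2π·37.6 = 236.5 rad/s
x(θ) = r cosθ + √(L² − r² sin²θ); with ω constant, a = ω²·d²x/dθ².
d²x/dθ² = −r cosθ − r²(cos2θ)/√u − r⁴ sin²2θ/(4u^{3/2}),  u = L² − r² sin²θ = 0.00259424 m².
Substituting r = 0.0211 m, L = 0.0533 m, θ = 48.1°: d²x/dθ² = -0.013518 m.
a = ω²·d²x/dθ² = (236.5)²·(-0.013518) = -756.08 m/s²;  |a| = 756.08 m/s².

756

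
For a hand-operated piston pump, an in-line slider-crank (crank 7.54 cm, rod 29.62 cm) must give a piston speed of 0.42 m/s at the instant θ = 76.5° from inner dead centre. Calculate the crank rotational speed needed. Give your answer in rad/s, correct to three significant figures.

5.40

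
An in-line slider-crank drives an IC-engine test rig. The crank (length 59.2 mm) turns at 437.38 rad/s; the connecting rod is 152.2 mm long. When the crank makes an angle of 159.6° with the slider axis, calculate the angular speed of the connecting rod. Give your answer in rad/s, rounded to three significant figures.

161

ω = 437.4 rad/s
The rod makes angle φ with the slider axis where L sinφ = r sinθ; differentiating, L cosφ·φ̇ = r ω cosθ.
L cosφ = √(L² − r² sin²θ) = 0.15079 m.
|ω_rod| = r ω |cosθ| / √(L² − r² sin²θ) = 0.0592·437.4·0.93728/0.15079 = 160.94 rad/s.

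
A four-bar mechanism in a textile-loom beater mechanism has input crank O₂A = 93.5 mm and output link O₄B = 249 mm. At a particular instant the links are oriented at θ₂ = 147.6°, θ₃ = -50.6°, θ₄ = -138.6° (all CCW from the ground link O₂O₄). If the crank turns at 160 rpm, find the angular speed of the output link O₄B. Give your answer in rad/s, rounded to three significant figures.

ω₂ = 16.76 rad/s (from 160 rpm).
Differentiating the loop-closure r₂e^{iθ₂}+r₃e^{iθ₃}=r₁+r₄e^{iθ₄} gives r₂ω₂e^{iθ₂}+r₃ω₃e^{iθ₃}=r₄ω₄e^{iθ₄}.
Eliminating the other unknown: ω₄ = r₂ω₂ sin(θ₂−θ₃) / [r₄ sin(θ₄−θ₃)].
Numerator sine = -0.31233; denominator sine = -0.99939.
Result = 0.0935·16.76·(-0.31233) / (0.249·(-0.99939)) = +1.9663 rad/s; magnitude 1.9663 rad/s.

1.97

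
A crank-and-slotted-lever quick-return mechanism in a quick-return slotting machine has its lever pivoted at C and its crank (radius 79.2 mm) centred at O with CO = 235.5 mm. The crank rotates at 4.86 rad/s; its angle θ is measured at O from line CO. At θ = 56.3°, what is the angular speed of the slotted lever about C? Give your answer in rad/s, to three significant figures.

ω = 4.86 rad/s
Crank pin A relative to C: A = (d + r cosθ, r sinθ); lever angle φ = atan2(r sinθ, d + r cosθ).
Differentiating tanφ: φ̇ = rω(d cosθ + r)/(d² + r² + 2dr cosθ).
d² + r² + 2dr cosθ = |CA|² = 0.0824304 m²;  d cosθ + r = +0.20987 m.
|ω_lever| = |0.0792·4.86·+0.20987| / 0.0824304 = 0.97998 rad/s.

0.980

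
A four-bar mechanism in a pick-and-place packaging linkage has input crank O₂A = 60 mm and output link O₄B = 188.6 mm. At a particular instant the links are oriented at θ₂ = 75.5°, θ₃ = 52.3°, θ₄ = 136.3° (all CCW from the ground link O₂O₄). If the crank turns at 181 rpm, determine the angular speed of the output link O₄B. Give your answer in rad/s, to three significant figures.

2.39

ω₂ = 18.95 rad/s (from 181 rpm).
Differentiating the loop-closure r₂e^{iθ₂}+r₃e^{iθ₃}=r₁+r₄e^{iθ₄} gives r₂ω₂e^{iθ₂}+r₃ω₃e^{iθ₃}=r₄ω₄e^{iθ₄}.
Eliminating the other unknown: ω₄ = r₂ω₂ sin(θ₂−θ₃) / [r₄ sin(θ₄−θ₃)].
Numerator sine = +0.39394; denominator sine = +0.99452.
Result = 0.06·18.95·(+0.39394) / (0.1886·(+0.99452)) = +2.3886 rad/s; magnitude 2.3886 rad/s.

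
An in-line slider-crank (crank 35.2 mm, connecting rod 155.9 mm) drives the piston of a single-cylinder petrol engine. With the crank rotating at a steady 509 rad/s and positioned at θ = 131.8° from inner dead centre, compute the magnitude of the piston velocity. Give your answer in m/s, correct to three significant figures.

ω = 509 rad/s
For an in-line slider-crank, x = r cosθ + √(L² − r² sin²θ), so v = −rω sinθ·[1 + r cosθ/√(L² − r² sin²θ)].
With r = 0.0352 m, L = 0.1559 m, θ = 131.8°: √(L² − r² sin²θ) = 0.15368 m.
v = −0.0352·509·0.74548·[1 + 0.0352·-0.66653/0.15368] = -11.317 m/s.
|v| = 11.317 m/s.

11.3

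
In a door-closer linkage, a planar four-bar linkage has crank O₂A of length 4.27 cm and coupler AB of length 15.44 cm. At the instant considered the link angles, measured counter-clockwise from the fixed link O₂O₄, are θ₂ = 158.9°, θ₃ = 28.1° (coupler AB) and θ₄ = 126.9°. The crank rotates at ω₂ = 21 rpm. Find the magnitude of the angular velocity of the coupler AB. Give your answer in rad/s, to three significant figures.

0.326

ω₂ = 2.199 rad/s (from 21 rpm).
Differentiating the loop-closure r₂e^{iθ₂}+r₃e^{iθ₃}=r₁+r₄e^{iθ₄} gives r₂ω₂e^{iθ₂}+r₃ω₃e^{iθ₃}=r₄ω₄e^{iθ₄}.
Eliminating the other unknown: ω₃ = r₂ω₂ sin(θ₄−θ₂) / [r₃ sin(θ₃−θ₄)].
Numerator sine = -0.52992; denominator sine = -0.98823.
Result = 0.0427·2.199·(-0.52992) / (0.1544·(-0.98823)) = +0.32612 rad/s; magnitude 0.32612 rad/s.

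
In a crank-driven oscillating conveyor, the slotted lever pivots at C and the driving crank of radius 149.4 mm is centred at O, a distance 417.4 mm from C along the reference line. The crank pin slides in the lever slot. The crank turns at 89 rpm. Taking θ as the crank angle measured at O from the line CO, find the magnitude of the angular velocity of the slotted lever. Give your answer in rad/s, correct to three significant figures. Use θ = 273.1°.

1.18

ω = 9.32 rad/s (from 89 rpm).
Crank pin A relative to C: A = (d + r cosθ, r sinθ); lever angle φ = atan2(r sinθ, d + r cosθ).
Differentiating tanφ: φ̇ = rω(d cosθ + r)/(d² + r² + 2dr cosθ).
d² + r² + 2dr cosθ = |CA|² = 0.203288 m²;  d cosθ + r = +0.17197 m.
|ω_lever| = |0.1494·9.32·+0.17197| / 0.203288 = 1.1779 rad/s.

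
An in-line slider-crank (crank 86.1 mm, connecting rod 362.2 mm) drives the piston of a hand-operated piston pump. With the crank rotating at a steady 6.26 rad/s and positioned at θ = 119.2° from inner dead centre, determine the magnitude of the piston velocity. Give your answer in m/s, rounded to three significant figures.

0.415

ω = 6.26 rad/s
For an in-line slider-crank, x = r cosθ + √(L² − r² sin²θ), so v = −rω sinθ·[1 + r cosθ/√(L² − r² sin²θ)].
With r = 0.0861 m, L = 0.3622 m, θ = 119.2°: √(L² − r² sin²θ) = 0.35432 m.
v = −0.0861·6.26·0.87292·[1 + 0.0861·-0.48786/0.35432] = -0.41472 m/s.
|v| = 0.41472 m/s.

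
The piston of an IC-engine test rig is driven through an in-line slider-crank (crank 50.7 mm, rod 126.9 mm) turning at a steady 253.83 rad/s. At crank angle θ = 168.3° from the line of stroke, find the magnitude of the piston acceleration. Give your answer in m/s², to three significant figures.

ω = 253.8 rad/s
x(θ) = r cosθ + √(L² − r² sin²θ); with ω constant, a = ω²·d²x/dθ².
d²x/dθ² = −r cosθ − r²(cos2θ)/√u − r⁴ sin²2θ/(4u^{3/2}),  u = L² − r² sin²θ = 0.0159979 m².
Substituting r = 0.0507 m, L = 0.1269 m, θ = 168.3°: d²x/dθ² = +0.030866 m.
a = ω²·d²x/dθ² = (253.8)²·(+0.030866) = +1988.7 m/s²;  |a| = 1988.7 m/s².

1990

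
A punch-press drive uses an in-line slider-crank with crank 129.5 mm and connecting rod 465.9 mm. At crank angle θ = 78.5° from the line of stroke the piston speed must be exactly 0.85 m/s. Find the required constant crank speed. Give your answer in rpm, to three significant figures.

For an in-line slider-crank, |v_piston| = rω|sinθ|·[1 + r cosθ/√(L² − r² sin²θ)].
With r = 0.1295 m, L = 0.4659 m, θ = 78.5°: the bracketed kinematic factor |dx/dθ| = 0.13421 m.
ω = v/|dx/dθ| = 0.85/0.13421 = 6.3334 rad/s.
N = 60ω/(2π) = 60.48 rpm.

60.5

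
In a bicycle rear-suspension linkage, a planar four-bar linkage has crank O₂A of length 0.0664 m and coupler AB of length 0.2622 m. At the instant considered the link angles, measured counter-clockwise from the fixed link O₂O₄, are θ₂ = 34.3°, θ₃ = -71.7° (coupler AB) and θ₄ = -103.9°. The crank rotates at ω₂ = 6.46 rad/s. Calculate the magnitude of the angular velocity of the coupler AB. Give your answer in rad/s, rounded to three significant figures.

2.05

ω₂ = 6.46 rad/s
Differentiating the loop-closure r₂e^{iθ₂}+r₃e^{iθ₃}=r₁+r₄e^{iθ₄} gives r₂ω₂e^{iθ₂}+r₃ω₃e^{iθ₃}=r₄ω₄e^{iθ₄}.
Eliminating the other unknown: ω₃ = r₂ω₂ sin(θ₄−θ₂) / [r₃ sin(θ₃−θ₄)].
Numerator sine = -0.66653; denominator sine = +0.53288.
Result = 0.0664·6.46·(-0.66653) / (0.2622·(+0.53288)) = -2.0463 rad/s; magnitude 2.0463 rad/s.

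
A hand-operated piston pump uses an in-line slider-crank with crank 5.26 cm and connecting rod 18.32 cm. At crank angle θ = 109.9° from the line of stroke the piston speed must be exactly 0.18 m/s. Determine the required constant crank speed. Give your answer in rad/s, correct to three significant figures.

4.05

For an in-line slider-crank, |v_piston| = rω|sinθ|·[1 + r cosθ/√(L² − r² sin²θ)].
With r = 0.0526 m, L = 0.1832 m, θ = 109.9°: the bracketed kinematic factor |dx/dθ| = 0.044439 m.
ω = v/|dx/dθ| = 0.18/0.044439 = 4.0505 rad/s.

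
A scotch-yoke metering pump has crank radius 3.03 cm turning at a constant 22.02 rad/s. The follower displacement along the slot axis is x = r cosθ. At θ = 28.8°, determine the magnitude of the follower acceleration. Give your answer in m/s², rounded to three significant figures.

ω = 22.02 rad/s
x = r cosθ ⇒ ẍ = −rω² cosθ (ω constant).
|a| = rω²|cosθ| = 0.0303·(22.02)²·|cos 28.8°| = 12.875 m/s².

12.9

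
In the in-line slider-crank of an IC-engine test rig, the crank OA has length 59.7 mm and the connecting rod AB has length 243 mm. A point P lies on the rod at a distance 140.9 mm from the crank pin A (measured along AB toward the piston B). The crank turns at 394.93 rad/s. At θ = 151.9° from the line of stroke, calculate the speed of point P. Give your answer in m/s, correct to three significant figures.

13.1

ω = 394.9 rad/s.  Crank-pin speed |V_A| = rω = 23.577 m/s, perpendicular to OA.
Rod angle: sinφ = −(r/L) sinθ ⇒ φ = -6.645°; ω_rod = −rω cosθ/√(L²−r²sin²θ) = +86.168 rad/s.
V_P = V_A + ω_rod × AP, with AP = 0.1409 m along the rod.
Components: V_Px = −rω sinθ − a·ω_rod·sinφ = -9.7003 m/s;  V_Py = rω cosθ + a·ω_rod·cosφ = -8.7387 m/s.
|V_P| = √(V_Px² + V_Py²) = 13.056 m/s.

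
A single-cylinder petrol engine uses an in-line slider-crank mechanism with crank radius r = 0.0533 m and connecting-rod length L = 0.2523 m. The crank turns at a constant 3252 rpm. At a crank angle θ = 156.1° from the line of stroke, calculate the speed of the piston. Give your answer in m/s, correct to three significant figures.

ω = 2π·3252/60 = 340.5 rad/s
For an in-line slider-crank, x = r cosθ + √(L² − r² sin²θ), so v = −rω sinθ·[1 + r cosθ/√(L² − r² sin²θ)].
With r = 0.0533 m, L = 0.2523 m, θ = 156.1°: √(L² − r² sin²θ) = 0.25137 m.
v = −0.0533·340.5·0.40514·[1 + 0.0533·-0.91425/0.25137] = -5.9283 m/s.
|v| = 5.9283 m/s.

5.93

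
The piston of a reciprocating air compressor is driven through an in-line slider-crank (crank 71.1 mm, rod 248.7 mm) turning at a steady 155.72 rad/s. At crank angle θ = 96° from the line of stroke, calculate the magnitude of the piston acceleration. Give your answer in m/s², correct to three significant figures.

ω = 155.7 rad/s
x(θ) = r cosθ + √(L² − r² sin²θ); with ω constant, a = ω²·d²x/dθ².
d²x/dθ² = −r cosθ − r²(cos2θ)/√u − r⁴ sin²2θ/(4u^{3/2}),  u = L² − r² sin²θ = 0.0568517 m².
Substituting r = 0.0711 m, L = 0.2487 m, θ = 96°: d²x/dθ² = +0.02815 m.
a = ω²·d²x/dθ² = (155.7)²·(+0.02815) = +682.6 m/s²;  |a| = 682.6 m/s².

683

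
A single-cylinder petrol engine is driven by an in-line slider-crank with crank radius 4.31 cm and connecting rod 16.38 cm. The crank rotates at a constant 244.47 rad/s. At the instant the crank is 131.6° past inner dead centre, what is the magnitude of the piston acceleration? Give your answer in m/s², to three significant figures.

ω = 244.5 rad/s
x(θ) = r cosθ + √(L² − r² sin²θ); with ω constant, a = ω²·d²x/dθ².
d²x/dθ² = −r cosθ − r²(cos2θ)/√u − r⁴ sin²2θ/(4u^{3/2}),  u = L² − r² sin²θ = 0.0257917 m².
Substituting r = 0.0431 m, L = 0.1638 m, θ = 131.6°: d²x/dθ² = +0.029779 m.
a = ω²·d²x/dθ² = (244.5)²·(+0.029779) = +1779.8 m/s²;  |a| = 1779.8 m/s².

1780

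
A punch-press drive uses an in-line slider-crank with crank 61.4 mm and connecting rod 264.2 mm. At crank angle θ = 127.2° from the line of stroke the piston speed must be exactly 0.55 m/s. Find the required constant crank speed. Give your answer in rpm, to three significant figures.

125

For an in-line slider-crank, |v_piston| = rω|sinθ|·[1 + r cosθ/√(L² − r² sin²θ)].
With r = 0.0614 m, L = 0.2642 m, θ = 127.2°: the bracketed kinematic factor |dx/dθ| = 0.041914 m.
ω = v/|dx/dθ| = 0.55/0.041914 = 13.122 rad/s.
N = 60ω/(2π) = 125.31 rpm.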